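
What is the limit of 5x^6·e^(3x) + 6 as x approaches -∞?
The product is a 0·∞ indeterminate form at x → -∞.
Rewrite the product as 5x^6 / e^(-3x) (an ∞/∞ form) and apply L'Hôpital, or use the standard hierarchy e^(3|x|) ≫ |x^6| as x → -∞.
The indeterminate product → 0, so the limit = 6.

Final answer: 6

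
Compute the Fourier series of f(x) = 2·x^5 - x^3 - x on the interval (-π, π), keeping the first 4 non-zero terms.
(-82·π^2 + 4·π^4 + 490)·sin(x) + (-2·π^4 - 31/2 + 11·π^2)·sin(2·x) + (-98·π^2/27 + 142/81 + 4·π^4/3)·sin(3·x) + (-π^4 - 5/32 + 7·π^2/4)·sin(4·x)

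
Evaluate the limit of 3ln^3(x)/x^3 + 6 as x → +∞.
The quotient is an ∞/∞ indeterminate form as x → +∞.
The polynomial denominator x^3 dominates the logarithmic numerator (any positive power of x ≫ ln^3(x) as x → ∞), so the quotient → 0.
Adding the constant: 0 + 6 = 6. Limit = 6.

Final answer: 6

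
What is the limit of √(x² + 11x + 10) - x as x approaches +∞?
This is an ∞ − ∞ indeterminate form.
Multiply and divide by the conjugate √(x²+11x + 10) + x; the x² terms cancel, leaving (11x + 10)/(√(x²+11x + 10)+x) → 11/2.
Limit = 11/2.

Final answer: 11/2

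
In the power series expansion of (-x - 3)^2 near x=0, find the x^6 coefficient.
Expand to order 6: (-x - 3)^2 = x^2 + 6·x + 9 + O(x^7).
The coefficient of x^6 is 0.

Final answer: 0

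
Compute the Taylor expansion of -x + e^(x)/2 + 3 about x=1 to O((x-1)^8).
e/2 + 2 + (-1 + e/2)·(x - 1) + e·(x - 1)^2/4 + e·(x - 1)^3/12 + e·(x - 1)^4/48 + e·(x - 1)^5/240 + e·(x - 1)^6/1440 + e·(x - 1)^7/10080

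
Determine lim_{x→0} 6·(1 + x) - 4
Direct substitution at x = 0 gives 2.

Final answer: 2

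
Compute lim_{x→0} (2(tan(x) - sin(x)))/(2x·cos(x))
Both numerator and denominator → 0 as x → 0; this is a 0/0 indeterminate form.
Expand each to leading order near x = 0: numerator ~ x^3, denominator ~ 2·x.
The limit of the ratio is 0.

Final answer: 0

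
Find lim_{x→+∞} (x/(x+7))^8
As x → +∞: x/(x+7) = 1/(1 + 7/x) → 1, and the 8th power of a limit-1 base also → 1.
Limit = 1.

Final answer: 1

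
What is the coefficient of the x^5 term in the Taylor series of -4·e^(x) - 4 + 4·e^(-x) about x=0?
Expand to order 5: -4·e^(x) - 4 + 4·e^(-x) = -x^5/15 - 4·x^3/3 - 8·x - 4 + O(x^6).
The coefficient of x^5 is -1/15.

Final answer: -1/15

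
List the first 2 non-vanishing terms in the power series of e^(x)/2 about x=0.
x/2 + 1/2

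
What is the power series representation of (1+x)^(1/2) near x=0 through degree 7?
33·x^7/2048 - 21·x^6/1024 + 7·x^5/256 - 5·x^4/128 + x^3/16 - x^2/8 + x/2 + 1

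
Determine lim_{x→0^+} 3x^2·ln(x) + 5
The product is a 0·∞ indeterminate form at x → 0⁺.
Rewrite the product as 3·ln(x) / x^(-2) and apply L'Hôpital, or use the standard hierarchy x^(-2) ≫ |ln x| as x → 0⁺.
The indeterminate product → 0, so the limit = 5.

Final answer: 5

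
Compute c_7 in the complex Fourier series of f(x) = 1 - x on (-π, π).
Compute the real Fourier coefficients first: a_7 = 0, b_7 = -2/7.
Then c_7 = (a_7 − i·b_7)/2 = i/7.

Final answer: i/7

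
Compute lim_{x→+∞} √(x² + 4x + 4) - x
This is an ∞ − ∞ indeterminate form.
Multiply and divide by the conjugate √(x²+4x + 4) + x; the x² terms cancel, leaving (4x + 4)/(√(x²+4x + 4)+x) → 4/2 = 2.
Limit = 2.

Final answer: 2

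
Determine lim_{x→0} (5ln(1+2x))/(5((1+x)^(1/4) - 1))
Both numerator and denominator → 0 as x → 0; this is a 0/0 indeterminate form.
Expand each to leading order near x = 0: numerator ~ 10·x, denominator ~ 5·x/4.
The limit of the ratio is 8.

Final answer: 8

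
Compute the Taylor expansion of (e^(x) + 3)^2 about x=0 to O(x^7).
7·x^6/72 + 19·x^5/60 + 11·x^4/12 + 7·x^3/3 + 5·x^2 + 8·x + 16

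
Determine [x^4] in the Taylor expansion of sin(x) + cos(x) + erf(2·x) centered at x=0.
Expand to order 4: sin(x) + cos(x) + erf(2·x) = x^4/24 + x^3·(-16/(3·√(π)) - 1/6) - x^2/2 + x·(1 + 4/√(π)) + 1 + O(x^5).
The coefficient of x^4 is 1/24.

Final answer: 1/24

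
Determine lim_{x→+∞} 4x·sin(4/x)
As x → +∞: let u = 4/x → 0⁺; then 4·x·sin(4/x) = 4·4·sin(u)/u → 4·4·1 = 16.
Limit = 16.

Final answer: 16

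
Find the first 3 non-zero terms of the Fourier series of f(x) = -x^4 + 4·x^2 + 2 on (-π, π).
(-64 + 8·π^2)·cos(x) + (7 - 2·π^2)·cos(2·x) - π^4/5 + 2 + 4·π^2/3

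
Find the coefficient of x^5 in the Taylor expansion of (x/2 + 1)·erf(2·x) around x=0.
Expand to order 5: (x/2 + 1)·erf(2·x) = 32·x^5/(5·√(π)) - 8·x^4/(3·√(π)) - 16·x^3/(3·√(π)) + 2·x^2/√(π) + 4·x/√(π) + O(x^6).
The coefficient of x^5 is 32/(5·√(π)).

Final answer: 32/(5·√(π))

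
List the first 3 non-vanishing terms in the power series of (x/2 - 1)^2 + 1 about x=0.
x^2/4 - x + 2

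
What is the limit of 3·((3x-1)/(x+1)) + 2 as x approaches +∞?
Evaluate the dominant behaviour as x → +∞; each term tends to a finite value or vanishes.
Limit = 11.

Final answer: 11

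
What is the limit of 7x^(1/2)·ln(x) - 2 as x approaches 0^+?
The product is a 0·∞ indeterminate form at x → 0⁺.
Rewrite the product as 7·ln(x) / x^(-1/2) and apply L'Hôpital, or use the standard hierarchy x^(-1/2) ≫ |ln x| as x → 0⁺.
The indeterminate product → 0, so the limit = -2.

Final answer: -2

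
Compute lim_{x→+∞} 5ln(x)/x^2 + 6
The quotient is an ∞/∞ indeterminate form as x → +∞.
The polynomial denominator x^2 dominates the logarithmic numerator (any positive power of x ≫ ln(x) as x → ∞), so the quotient → 0.
Adding the constant: 0 + 6 = 6. Limit = 6.

Final answer: 6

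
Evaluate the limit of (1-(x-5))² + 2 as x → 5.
Direct substitution at x = 5 gives 3.

Final answer: 3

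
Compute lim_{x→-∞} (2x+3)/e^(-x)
This is an ∞/∞ indeterminate form as x → -∞.
Compare growth rates of the dominant terms (exponentials ≫ polynomials ≫ logarithms), or apply L'Hôpital's rule; the quotient → 0.
Limit = 0.

Final answer: 0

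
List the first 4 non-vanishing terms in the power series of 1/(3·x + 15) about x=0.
-x^3/1875 + x^2/375 - x/75 + 1/15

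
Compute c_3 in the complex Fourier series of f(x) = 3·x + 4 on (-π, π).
Compute the real Fourier coefficients first: a_3 = 0, b_3 = 2.
Then c_3 = (a_3 − i·b_3)/2 = -i.

Final answer: -i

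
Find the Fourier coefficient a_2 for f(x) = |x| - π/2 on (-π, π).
a_2 = (1/π) ∫_{-π}^{π} f(x)·cos(2x) dx.
Evaluate the integral (use parity and integration by parts as needed): a_2 = 0.

Final answer: 0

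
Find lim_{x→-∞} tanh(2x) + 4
Evaluate the dominant behaviour as x → -∞; each term tends to a finite value or vanishes.
Limit = 3.

Final answer: 3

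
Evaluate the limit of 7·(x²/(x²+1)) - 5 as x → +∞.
Evaluate the dominant behaviour as x → +∞; each term tends to a finite value or vanishes.
Limit = 2.

Final answer: 2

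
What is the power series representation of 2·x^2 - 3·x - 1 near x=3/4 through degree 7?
-17/8 + 2·(x - 3/4)^2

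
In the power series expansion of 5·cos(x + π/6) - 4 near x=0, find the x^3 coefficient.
Expand to order 3: 5·cos(x + π/6) - 4 = 5·x^3/12 - 5·√(3)·x^2/4 - 5·x/2 - 4 + 5·√(3)/2 + O(x^4).
The coefficient of x^3 is 5/12.

Final answer: 5/12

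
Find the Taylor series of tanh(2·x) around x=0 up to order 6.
64·x^5/15 - 8·x^3/3 + 2·x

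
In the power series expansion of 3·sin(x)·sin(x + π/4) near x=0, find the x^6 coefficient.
Expand to order 6: 3·sin(x)·sin(x + π/4) = √(2)·x^6/15 + √(2)·x^5/5 - √(2)·x^4/2 - √(2)·x^3 + 3·√(2)·x^2/2 + 3·√(2)·x/2 + O(x^7).
The coefficient of x^6 is √(2)/15.

Final answer: √(2)/15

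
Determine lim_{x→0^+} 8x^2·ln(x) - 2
The product is a 0·∞ indeterminate form at x → 0⁺.
Rewrite the product as 8·ln(x) / x^(-2) and apply L'Hôpital, or use the standard hierarchy x^(-2) ≫ |ln x| as x → 0⁺.
The indeterminate product → 0, so the limit = -2.

Final answer: -2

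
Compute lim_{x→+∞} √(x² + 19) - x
This is an ∞ − ∞ indeterminate form.
Multiply and divide by the conjugate √(x²+19) + x; the x² terms cancel, leaving 19/(√(x²+19)+x) → 0.
Limit = 0.

Final answer: 0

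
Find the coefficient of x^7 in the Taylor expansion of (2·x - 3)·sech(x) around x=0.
Expand to order 7: (2·x - 3)·sech(x) = -61·x^7/360 + 61·x^6/240 + 5·x^5/12 - 5·x^4/8 - x^3 + 3·x^2/2 + 2·x - 3 + O(x^8).
The coefficient of x^7 is -61/360.

Final answer: -61/360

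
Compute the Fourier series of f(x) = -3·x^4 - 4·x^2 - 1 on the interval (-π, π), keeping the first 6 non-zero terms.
(-128 + 24·π^2)·cos(x) + (5 - 6·π^2)·cos(2·x) + 8·π^2·cos(3·x)/3 + (-3·π^2/2 - 7/16)·cos(4·x) + (256/625 + 24·π^2/25)·cos(5·x) - 3·π^4/5 - 4·π^2/3 - 1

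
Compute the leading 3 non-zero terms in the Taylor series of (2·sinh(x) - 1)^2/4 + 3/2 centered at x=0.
x^2 - x + 7/4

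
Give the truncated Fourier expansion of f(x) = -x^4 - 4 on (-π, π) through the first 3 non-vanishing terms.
(-48 + 8·π^2)·cos(x) + (3 - 2·π^2)·cos(2·x) - π^4/5 - 4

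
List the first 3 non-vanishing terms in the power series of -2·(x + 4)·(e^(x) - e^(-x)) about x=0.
-8·x^3/3 - 4·x^2 - 16·x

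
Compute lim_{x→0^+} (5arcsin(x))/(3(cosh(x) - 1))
Both numerator and denominator → 0 as x → 0^+; this is a 0/0 indeterminate form.
Expand each to leading order near x = 0: numerator ~ 5·x, denominator ~ 3·x^2/2.
The limit of the ratio is ∞.

Final answer: ∞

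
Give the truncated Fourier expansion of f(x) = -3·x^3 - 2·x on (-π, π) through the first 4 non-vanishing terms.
(32 - 6·π^2)·sin(x) + (-5/2 + 3·π^2)·sin(2·x) - 2·π^2·sin(3·x) + (7/16 + 3·π^2/2)·sin(4·x)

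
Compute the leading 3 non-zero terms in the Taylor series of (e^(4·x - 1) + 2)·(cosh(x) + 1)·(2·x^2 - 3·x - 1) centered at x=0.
x^2·(7 - 73·e^(-1)/2) + x·(-12 - 14·e^(-1)) - 4 - 2·e^(-1)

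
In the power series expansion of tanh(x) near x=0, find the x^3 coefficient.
Expand to order 3: tanh(x) = -x^3/3 + x + O(x^4).
The coefficient of x^3 is -1/3.

Final answer: -1/3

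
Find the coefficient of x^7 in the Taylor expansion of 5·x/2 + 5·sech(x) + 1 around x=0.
Expand to order 7: 5·x/2 + 5·sech(x) + 1 = -61·x^6/144 + 25·x^4/24 - 5·x^2/2 + 5·x/2 + 6 + O(x^8).
The coefficient of x^7 is 0.

Final answer: 0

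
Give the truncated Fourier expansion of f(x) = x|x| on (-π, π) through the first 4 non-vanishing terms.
(-8 + 2·π^2)·sin(x)/π - π·sin(2·x) + (-8 + 18·π^2)·sin(3·x)/(27·π) - π·sin(4·x)/2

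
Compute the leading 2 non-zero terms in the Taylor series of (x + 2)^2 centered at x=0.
4·x + 4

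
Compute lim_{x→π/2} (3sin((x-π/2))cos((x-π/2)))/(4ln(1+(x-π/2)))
Both numerator and denominator → 0 as x → π/2; this is a 0/0 indeterminate form.
Expand each to leading order near x = π/2: numerator ~ 3·(x - π/2), denominator ~ 4·(x - π/2).
The limit of the ratio is 3/4.

Final answer: 3/4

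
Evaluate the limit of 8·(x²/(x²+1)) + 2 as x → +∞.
Evaluate the dominant behaviour as x → +∞; each term tends to a finite value or vanishes.
Limit = 10.

Final answer: 10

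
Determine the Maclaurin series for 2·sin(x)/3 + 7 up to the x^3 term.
-x^3/9 + 2·x/3 + 7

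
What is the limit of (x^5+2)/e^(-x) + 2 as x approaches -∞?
The quotient is an ∞/∞ indeterminate form as x → -∞.
Compare growth rates of the dominant terms (exponentials ≫ polynomials ≫ logarithms), or apply L'Hôpital's rule; the quotient → 0.
Adding the constant: 0 + 2 = 2. Limit = 2.

Final answer: 2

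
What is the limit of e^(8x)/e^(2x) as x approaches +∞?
This is an ∞/∞ indeterminate form as x → +∞.
Rewrite e^(8x)/e^(2x) = e^((8−2)x) = e^(6x); the exponent coefficient is 6 > 0 so e^(6x) → ∞.
Limit = ∞.

Final answer: ∞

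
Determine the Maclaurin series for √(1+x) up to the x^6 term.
-21·x^6/1024 + 7·x^5/256 - 5·x^4/128 + x^3/16 - x^2/8 + x/2 + 1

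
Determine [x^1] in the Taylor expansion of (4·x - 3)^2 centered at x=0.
Expand to order 1: (4·x - 3)^2 = 9 - 24·x + O(x^2).
The coefficient of x^1 is -24.

Final answer: -24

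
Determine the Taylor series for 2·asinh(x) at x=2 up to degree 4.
2·asinh(2) + 2·√(5)·(x - 2)/5 - 2·√(5)·(x - 2)^2/25 + 7·√(5)·(x - 2)^3/375 - √(5)·(x - 2)^4/250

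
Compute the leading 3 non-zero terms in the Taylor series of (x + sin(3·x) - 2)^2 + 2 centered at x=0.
16·x^2 - 16·x + 6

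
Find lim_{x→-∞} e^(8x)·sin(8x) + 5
Evaluate the dominant behaviour as x → -∞; each term tends to a finite value or vanishes.
Limit = 5.

Final answer: 5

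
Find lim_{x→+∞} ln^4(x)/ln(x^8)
This is an ∞/∞ indeterminate form as x → +∞.
Write ln(x^8) = 8·ln(x), reducing the quotient to ln^3(x)/8 → ∞.
Limit = ∞.

Final answer: ∞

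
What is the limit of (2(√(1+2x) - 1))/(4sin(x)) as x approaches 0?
Both numerator and denominator → 0 as x → 0; this is a 0/0 indeterminate form.
Expand each to leading order near x = 0: numerator ~ 2·x, denominator ~ 4·x.
The limit of the ratio is 1/2.

Final answer: 1/2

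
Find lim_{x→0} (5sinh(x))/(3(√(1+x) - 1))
Both numerator and denominator → 0 as x → 0; this is a 0/0 indeterminate form.
Expand each to leading order near x = 0: numerator ~ 5·x, denominator ~ 3·x/2.
The limit of the ratio is 10/3.

Final answer: 10/3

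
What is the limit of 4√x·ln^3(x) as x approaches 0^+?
This is a 0·∞ indeterminate form at x → 0⁺.
Rewrite the product as 4·ln^3(x) / x^(-1/2) and apply L'Hôpital, or use the standard hierarchy x^(-1/2) ≫ |ln x|^3 as x → 0⁺.
The indeterminate product → 0, so the limit = 0.

Final answer: 0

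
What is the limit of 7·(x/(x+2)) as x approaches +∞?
Evaluate the dominant behaviour as x → +∞; each term tends to a finite value or vanishes.
Limit = 7.

Final answer: 7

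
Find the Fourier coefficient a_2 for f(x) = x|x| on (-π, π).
a_2 = (1/π) ∫_{-π}^{π} f(x)·cos(2x) dx.
Evaluate the integral (use parity and integration by parts as needed): a_2 = 0.

Final answer: 0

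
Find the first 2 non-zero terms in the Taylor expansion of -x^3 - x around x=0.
-x^3 - x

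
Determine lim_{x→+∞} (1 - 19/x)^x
As x → +∞: this is the defining limit (1 - 19/x)^x → e^(-19).
Limit = e^(-19).

Final answer: e^(-19)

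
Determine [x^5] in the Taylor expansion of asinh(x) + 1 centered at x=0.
Expand to order 5: asinh(x) + 1 = 3·x^5/40 - x^3/6 + x + 1 + O(x^6).
The coefficient of x^5 is 3/40.

Final answer: 3/40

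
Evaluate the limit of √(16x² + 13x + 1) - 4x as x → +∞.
As x → +∞: multiply by the conjugate to get (13x+1)/(√(16x²+13x+1)+4x); the denominator ~ 8x, so the limit is 13/8.
Limit = 13/8.

Final answer: 13/8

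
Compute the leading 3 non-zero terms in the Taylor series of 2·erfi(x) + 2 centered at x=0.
4·x^3/(3·√(π)) + 4·x/√(π) + 2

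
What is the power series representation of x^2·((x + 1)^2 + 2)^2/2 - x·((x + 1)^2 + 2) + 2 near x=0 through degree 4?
5·x^4 + 5·x^3 + 5·x^2/2 - 3·x + 2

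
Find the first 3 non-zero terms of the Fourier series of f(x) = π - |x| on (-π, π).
4·cos(x)/π + 4·cos(3·x)/(9·π) + π/2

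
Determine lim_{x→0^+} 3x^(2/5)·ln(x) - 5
The product is a 0·∞ indeterminate form at x → 0⁺.
Rewrite the product as 3·ln(x) / x^(-2/5) and apply L'Hôpital, or use the standard hierarchy x^(-2/5) ≫ |ln x| as x → 0⁺.
The indeterminate product → 0, so the limit = -5.

Final answer: -5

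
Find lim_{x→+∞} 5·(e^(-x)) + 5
Evaluate the dominant behaviour as x → +∞; each term tends to a finite value or vanishes.
Limit = 5.

Final answer: 5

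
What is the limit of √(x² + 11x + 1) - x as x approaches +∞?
This is an ∞ − ∞ indeterminate form.
Multiply and divide by the conjugate √(x²+11x + 1) + x; the x² terms cancel, leaving (11x + 1)/(√(x²+11x + 1)+x) → 11/2.
Limit = 11/2.

Final answer: 11/2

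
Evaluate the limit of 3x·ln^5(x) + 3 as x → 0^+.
The product is a 0·∞ indeterminate form at x → 0⁺.
Rewrite the product as 3·ln^5(x) / x^(-1) and apply L'Hôpital, or use the standard hierarchy x^(-1) ≫ |ln x|^5 as x → 0⁺.
The indeterminate product → 0, so the limit = 3.

Final answer: 3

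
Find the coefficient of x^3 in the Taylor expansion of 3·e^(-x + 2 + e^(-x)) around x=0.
Expand to order 3: 3·e^(-x + 2 + e^(-x)) = -15·x^3·e^(3)/2 + 15·x^2·e^(3)/2 - 6·x·e^(3) + 3·e^(3) + O(x^4).
The coefficient of x^3 is -15·e^(3)/2.

Final answer: -15·e^(3)/2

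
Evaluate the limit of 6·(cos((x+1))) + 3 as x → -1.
Direct substitution at x = -1 gives 9.

Final answer: 9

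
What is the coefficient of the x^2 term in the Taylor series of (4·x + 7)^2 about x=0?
Expand to order 2: (4·x + 7)^2 = 16·x^2 + 56·x + 49 + O(x^3).
The coefficient of x^2 is 16.

Final answer: 16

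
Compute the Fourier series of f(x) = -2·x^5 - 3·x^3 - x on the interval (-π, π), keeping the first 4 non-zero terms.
(-446 - 4·π^4 + 74·π^2)·sin(x) + (-7·π^2 + 23/2 + 2·π^4)·sin(2·x) + (-4·π^4/3 - 106/81 + 26·π^2/27)·sin(3·x) + (13/32 + π^2/4 + π^4)·sin(4·x)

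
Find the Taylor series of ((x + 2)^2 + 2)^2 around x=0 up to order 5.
x^4 + 8·x^3 + 28·x^2 + 48·x + 36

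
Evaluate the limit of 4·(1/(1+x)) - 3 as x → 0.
Direct substitution at x = 0 gives 1.

Final answer: 1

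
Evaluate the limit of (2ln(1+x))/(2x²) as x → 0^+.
Both numerator and denominator → 0 as x → 0^+; this is a 0/0 indeterminate form.
Expand each to leading order near x = 0: numerator ~ 2·x, denominator ~ 2·x^2.
The limit of the ratio is ∞.

Final answer: ∞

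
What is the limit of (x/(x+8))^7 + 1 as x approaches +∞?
As x → +∞: x/(x+8) = 1/(1 + 8/x) → 1, and the 7th power of a limit-1 base also → 1; with the additive constant, 1 + 1 = 2.
Limit = 2.

Final answer: 2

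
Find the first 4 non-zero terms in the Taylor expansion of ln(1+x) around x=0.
-x^4/4 + x^3/3 - x^2/2 + x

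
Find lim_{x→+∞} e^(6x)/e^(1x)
This is an ∞/∞ indeterminate form as x → +∞.
Rewrite e^(6x)/e^(1x) = e^((6−1)x) = e^(5x); the exponent coefficient is 5 > 0 so e^(5x) → ∞.
Limit = ∞.

Final answer: ∞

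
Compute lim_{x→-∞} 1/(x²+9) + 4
Evaluate the dominant behaviour as x → -∞; each term tends to a finite value or vanishes.
Limit = 4.

Final answer: 4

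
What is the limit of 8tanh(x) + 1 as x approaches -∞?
Evaluate the dominant behaviour as x → -∞; each term tends to a finite value or vanishes.
Limit = -7.

Final answer: -7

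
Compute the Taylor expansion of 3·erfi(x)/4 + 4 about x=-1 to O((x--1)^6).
-3·erfi(1)/4 + 4 + 3·e·(x + 1)/(2·√(π)) - 3·e·(x + 1)^2/(2·√(π)) + 3·e·(x + 1)^3/(2·√(π)) - 5·e·(x + 1)^4/(4·√(π)) + 19·e·(x + 1)^5/(20·√(π))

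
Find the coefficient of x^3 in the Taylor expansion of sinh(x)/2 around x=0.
Expand to order 3: sinh(x)/2 = x^3/12 + x/2 + O(x^4).
The coefficient of x^3 is 1/12.

Final answer: 1/12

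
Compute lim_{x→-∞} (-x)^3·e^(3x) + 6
The product is a 0·∞ indeterminate form at x → -∞.
Rewrite the product as (-x)^3 / e^(-3x) (an ∞/∞ form) and apply L'Hôpital, or use the standard hierarchy e^(3|x|) ≫ |(-x)^3| as x → -∞.
The indeterminate product → 0, so the limit = 6.

Final answer: 6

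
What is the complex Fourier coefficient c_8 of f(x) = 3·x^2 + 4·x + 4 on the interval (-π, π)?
Compute the real Fourier coefficients first: a_8 = 3/16, b_8 = -1.
Then c_8 = (a_8 − i·b_8)/2 = 3/32 + i/2.

Final answer: 3/32 + i/2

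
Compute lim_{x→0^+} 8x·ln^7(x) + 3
The product is a 0·∞ indeterminate form at x → 0⁺.
Rewrite the product as 8·ln^7(x) / x^(-1) and apply L'Hôpital, or use the standard hierarchy x^(-1) ≫ |ln x|^7 as x → 0⁺.
The indeterminate product → 0, so the limit = 3.

Final answer: 3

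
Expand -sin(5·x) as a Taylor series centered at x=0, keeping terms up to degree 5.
-625·x^5/24 + 125·x^3/6 - 5·x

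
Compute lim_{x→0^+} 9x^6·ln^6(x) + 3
The product is a 0·∞ indeterminate form at x → 0⁺.
Rewrite the product as 9·ln^6(x) / x^(-6) and apply L'Hôpital, or use the standard hierarchy x^(-6) ≫ |ln x|^6 as x → 0⁺.
The indeterminate product → 0, so the limit = 3.

Final answer: 3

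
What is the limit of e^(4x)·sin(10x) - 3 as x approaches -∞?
Evaluate the dominant behaviour as x → -∞; each term tends to a finite value or vanishes.
Limit = -3.

Final answer: -3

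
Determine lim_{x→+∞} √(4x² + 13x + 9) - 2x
As x → +∞: multiply by the conjugate to get (13x+9)/(√(4x²+13x+9)+2x); the denominator ~ 4x, so the limit is 13/4.
Limit = 13/4.

Final answer: 13/4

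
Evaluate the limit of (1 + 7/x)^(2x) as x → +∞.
As x → +∞: write (1 + 7/x)^(2x) = ((1 + 7/x)^x)^2 → (e^7)^2 = e^14.
Limit = e^(14).

Final answer: e^(14)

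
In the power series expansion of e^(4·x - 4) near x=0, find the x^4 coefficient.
Expand to order 4: e^(4·x - 4) = 32·x^4·e^(-4)/3 + 32·x^3·e^(-4)/3 + 8·x^2·e^(-4) + 4·x·e^(-4) + e^(-4) + O(x^5).
The coefficient of x^4 is 32·e^(-4)/3.

Final answer: 32·e^(-4)/3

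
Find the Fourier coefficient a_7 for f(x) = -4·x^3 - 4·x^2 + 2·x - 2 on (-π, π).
a_7 = (1/π) ∫_{-π}^{π} f(x)·cos(7x) dx.
Evaluate the integral (use parity and integration by parts as needed): a_7 = 16/49.

Final answer: 16/49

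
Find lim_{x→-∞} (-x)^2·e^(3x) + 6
The product is a 0·∞ indeterminate form at x → -∞.
Rewrite the product as (-x)^2 / e^(-3x) (an ∞/∞ form) and apply L'Hôpital, or use the standard hierarchy e^(3|x|) ≫ |(-x)^2| as x → -∞.
The indeterminate product → 0, so the limit = 6.

Final answer: 6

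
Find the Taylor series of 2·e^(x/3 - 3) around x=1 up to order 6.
2·e^(-8/3) + 2·e^(-8/3)·(x - 1)/3 + e^(-8/3)·(x - 1)^2/9 + e^(-8/3)·(x - 1)^3/81 + e^(-8/3)·(x - 1)^4/972 + e^(-8/3)·(x - 1)^5/14580 + e^(-8/3)·(x - 1)^6/262440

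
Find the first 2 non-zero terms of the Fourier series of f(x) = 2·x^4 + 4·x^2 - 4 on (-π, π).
(80 - 16·π^2)·cos(x) - 4 + 4·π^2/3 + 2·π^4/5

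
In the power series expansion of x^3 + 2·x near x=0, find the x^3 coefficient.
Expand to order 3: x^3 + 2·x = x^3 + 2·x + O(x^4).
The coefficient of x^3 is 1.

Final answer: 1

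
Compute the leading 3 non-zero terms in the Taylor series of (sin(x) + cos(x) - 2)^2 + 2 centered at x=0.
2·x^2 - 2·x + 3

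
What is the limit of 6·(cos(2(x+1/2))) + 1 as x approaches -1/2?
Direct substitution at x = -1/2 gives 7.

Final answer: 7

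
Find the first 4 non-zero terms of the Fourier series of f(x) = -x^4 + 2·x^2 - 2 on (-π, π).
(-56 + 8·π^2)·cos(x) + (5 - 2·π^2)·cos(2·x) + (-40/27 + 8·π^2/9)·cos(3·x) - π^4/5 - 2 + 2·π^2/3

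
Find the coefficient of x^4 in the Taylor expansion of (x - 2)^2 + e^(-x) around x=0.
Expand to order 4: (x - 2)^2 + e^(-x) = x^4/24 - x^3/6 + 3·x^2/2 - 5·x + 5 + O(x^5).
The coefficient of x^4 is 1/24.

Final answer: 1/24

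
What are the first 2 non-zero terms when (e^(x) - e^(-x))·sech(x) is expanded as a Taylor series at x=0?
-2·x^3/3 + 2·x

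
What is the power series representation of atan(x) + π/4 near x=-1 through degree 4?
(x + 1)/2 + (x + 1)^2/4 + (x + 1)^3/12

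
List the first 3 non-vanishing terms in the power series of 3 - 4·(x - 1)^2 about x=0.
-4·x^2 + 8·x - 1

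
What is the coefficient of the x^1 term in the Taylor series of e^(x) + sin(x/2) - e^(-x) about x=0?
Expand to order 1: e^(x) + sin(x/2) - e^(-x) = 5·x/2 + O(x^2).
The coefficient of x^1 is 5/2.

Final answer: 5/2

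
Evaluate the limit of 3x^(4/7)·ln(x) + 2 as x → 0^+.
The product is a 0·∞ indeterminate form at x → 0⁺.
Rewrite the product as 3·ln(x) / x^(-4/7) and apply L'Hôpital, or use the standard hierarchy x^(-4/7) ≫ |ln x| as x → 0⁺.
The indeterminate product → 0, so the limit = 2.

Final answer: 2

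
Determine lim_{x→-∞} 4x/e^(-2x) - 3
The quotient is an ∞/∞ indeterminate form as x → -∞.
Compare growth rates of the dominant terms (exponentials ≫ polynomials ≫ logarithms), or apply L'Hôpital's rule; the quotient → 0.
Adding the constant: 0 - 3 = -3. Limit = -3.

Final answer: -3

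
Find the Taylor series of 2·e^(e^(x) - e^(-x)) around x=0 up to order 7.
989·x^7/1260 + 56·x^6/45 + 19·x^5/10 + 8·x^4/3 + 10·x^3/3 + 4·x^2 + 4·x + 2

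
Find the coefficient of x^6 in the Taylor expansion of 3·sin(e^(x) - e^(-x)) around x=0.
0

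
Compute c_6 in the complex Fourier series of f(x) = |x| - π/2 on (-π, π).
Compute the real Fourier coefficients first: a_6 = 0, b_6 = 0.
Then c_6 = (a_6 − i·b_6)/2 = 0.

Final answer: 0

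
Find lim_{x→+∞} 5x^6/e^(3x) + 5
The quotient is an ∞/∞ indeterminate form as x → +∞.
The exponential denominator e^(3x) dominates the polynomial numerator (e^x ≫ x^6 as x → ∞), so the quotient → 0.
Adding the constant: 0 + 5 = 5. Limit = 5.

Final answer: 5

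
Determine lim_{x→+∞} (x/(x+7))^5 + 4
As x → +∞: x/(x+7) = 1/(1 + 7/x) → 1, and the 5th power of a limit-1 base also → 1; with the additive constant, 1 + 4 = 5.
Limit = 5.

Final answer: 5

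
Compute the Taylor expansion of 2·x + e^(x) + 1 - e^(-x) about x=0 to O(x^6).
x^5/60 + x^3/3 + 4·x + 1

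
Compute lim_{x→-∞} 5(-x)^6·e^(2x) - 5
The product is a 0·∞ indeterminate form at x → -∞.
Rewrite the product as 5(-x)^6 / e^(-2x) (an ∞/∞ form) and apply L'Hôpital, or use the standard hierarchy e^(2|x|) ≫ |(-x)^6| as x → -∞.
The indeterminate product → 0, so the limit = -5.

Final answer: -5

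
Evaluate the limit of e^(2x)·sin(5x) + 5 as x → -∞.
Evaluate the dominant behaviour as x → -∞; each term tends to a finite value or vanishes.
Limit = 5.

Final answer: 5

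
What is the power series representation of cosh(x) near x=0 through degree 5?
x^4/24 + x^2/2 + 1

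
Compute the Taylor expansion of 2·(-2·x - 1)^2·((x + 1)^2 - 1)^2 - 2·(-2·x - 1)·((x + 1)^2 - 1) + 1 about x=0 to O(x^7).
8·x^6 + 40·x^5 + 66·x^4 + 44·x^3 + 18·x^2 + 4·x + 1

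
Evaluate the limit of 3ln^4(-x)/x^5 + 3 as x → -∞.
The quotient is an ∞/∞ indeterminate form as x → -∞.
Compare growth rates of the dominant terms (exponentials ≫ polynomials ≫ logarithms), or apply L'Hôpital's rule; the quotient → 0.
Adding the constant: 0 + 3 = 3. Limit = 3.

Final answer: 3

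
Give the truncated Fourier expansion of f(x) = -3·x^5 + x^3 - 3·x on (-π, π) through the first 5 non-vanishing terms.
(-738 - 6·π^4 + 122·π^2)·sin(x) + (-16·π^2 + 27 + 3·π^4)·sin(2·x) + (-2·π^4 - 146/27 + 46·π^2/9)·sin(3·x) + (-19·π^2/8 + 153/64 + 3·π^4/2)·sin(4·x) + (-6·π^4/5 - 954/625 + 34·π^2/25)·sin(5·x)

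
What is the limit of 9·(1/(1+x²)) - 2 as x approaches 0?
Direct substitution at x = 0 gives 7.

Final answer: 7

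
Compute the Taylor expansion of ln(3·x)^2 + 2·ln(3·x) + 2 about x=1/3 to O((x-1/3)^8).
2 + 6·(x - 1/3) - 9·(x - 1/3)^3 + 135·(x - 1/3)^4/4 - 1053·(x - 1/3)^5/10 + 6237·(x - 1/3)^6/20 - 63423·(x - 1/3)^7/70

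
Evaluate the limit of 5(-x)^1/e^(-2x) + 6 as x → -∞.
The quotient is an ∞/∞ indeterminate form as x → -∞.
Compare growth rates of the dominant terms (exponentials ≫ polynomials ≫ logarithms), or apply L'Hôpital's rule; the quotient → 0.
Adding the constant: 0 + 6 = 6. Limit = 6.

Final answer: 6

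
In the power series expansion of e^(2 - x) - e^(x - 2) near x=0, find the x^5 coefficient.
Expand to order 5: e^(2 - x) - e^(x - 2) = x^5·(-e^(2)/120 - e^(-2)/120) + x^4·(-e^(-2)/24 + e^(2)/24) + x^3·(-e^(2)/6 - e^(-2)/6) + x^2·(-e^(-2)/2 + e^(2)/2) + x·(-e^(2) - e^(-2)) - e^(-2) + e^(2) + O(x^6).
The coefficient of x^5 is -e^(2)/120 - e^(-2)/120.

Final answer: -e^(2)/120 - e^(-2)/120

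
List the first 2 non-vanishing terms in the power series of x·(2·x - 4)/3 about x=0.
2·x^2/3 - 4·x/3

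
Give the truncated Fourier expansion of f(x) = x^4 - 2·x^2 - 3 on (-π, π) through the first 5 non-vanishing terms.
(56 - 8·π^2)·cos(x) + (-5 + 2·π^2)·cos(2·x) + (40/27 - 8·π^2/9)·cos(3·x) + (-11/16 + π^2/2)·cos(4·x) - 2·π^2/3 - 3 + π^4/5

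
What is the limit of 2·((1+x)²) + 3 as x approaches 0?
Direct substitution at x = 0 gives 5.

Final answer: 5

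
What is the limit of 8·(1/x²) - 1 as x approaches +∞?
Evaluate the dominant behaviour as x → +∞; each term tends to a finite value or vanishes.
Limit = -1.

Final answer: -1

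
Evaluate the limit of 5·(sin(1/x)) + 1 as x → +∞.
Evaluate the dominant behaviour as x → +∞; each term tends to a finite value or vanishes.
Limit = 1.

Final answer: 1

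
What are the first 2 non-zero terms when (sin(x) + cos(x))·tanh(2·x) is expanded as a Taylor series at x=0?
2·x^2 + 2·x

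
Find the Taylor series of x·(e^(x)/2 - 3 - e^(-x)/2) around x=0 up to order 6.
x^6/120 + x^4/6 + x^2 - 3·x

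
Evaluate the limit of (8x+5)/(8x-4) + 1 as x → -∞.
Evaluate the dominant behaviour as x → -∞; each term tends to a finite value or vanishes.
Limit = 2.

Final answer: 2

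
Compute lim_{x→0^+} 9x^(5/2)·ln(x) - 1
The product is a 0·∞ indeterminate form at x → 0⁺.
Rewrite the product as 9·ln(x) / x^(-5/2) and apply L'Hôpital, or use the standard hierarchy x^(-5/2) ≫ |ln x| as x → 0⁺.
The indeterminate product → 0, so the limit = -1.

Final answer: -1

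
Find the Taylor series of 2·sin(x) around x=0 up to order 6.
x^5/60 - x^3/3 + 2·x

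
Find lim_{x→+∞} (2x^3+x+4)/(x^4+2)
This is an ∞/∞ indeterminate form as x → +∞.
Divide numerator and denominator by x^4 and let the lower-order terms vanish; the numerator's degree 3 is below the denominator's degree 4, so the quotient → 0.
Limit = 0.

Final answer: 0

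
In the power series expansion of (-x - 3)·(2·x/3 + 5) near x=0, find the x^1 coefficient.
Expand to order 1: (-x - 3)·(2·x/3 + 5) = -7·x - 15 + O(x^2).
The coefficient of x^1 is -7.

Final answer: -7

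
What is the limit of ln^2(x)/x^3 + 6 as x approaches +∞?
The quotient is an ∞/∞ indeterminate form as x → +∞.
The polynomial denominator x^3 dominates the logarithmic numerator (any positive power of x ≫ ln^2(x) as x → ∞), so the quotient → 0.
Adding the constant: 0 + 6 = 6. Limit = 6.

Final answer: 6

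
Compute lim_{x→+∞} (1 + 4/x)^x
As x → +∞: this is the defining limit (1 + 4/x)^x → e^4.
Limit = e^(4).

Final answer: e^(4)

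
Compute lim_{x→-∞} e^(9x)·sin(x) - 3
Evaluate the dominant behaviour as x → -∞; each term tends to a finite value or vanishes.
Limit = -3.

Final answer: -3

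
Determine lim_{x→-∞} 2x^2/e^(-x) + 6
The quotient is an ∞/∞ indeterminate form as x → -∞.
Compare growth rates of the dominant terms (exponentials ≫ polynomials ≫ logarithms), or apply L'Hôpital's rule; the quotient → 0.
Adding the constant: 0 + 6 = 6. Limit = 6.

Final answer: 6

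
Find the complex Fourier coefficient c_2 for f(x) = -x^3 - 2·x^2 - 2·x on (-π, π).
Compute the real Fourier coefficients first: a_2 = -2, b_2 = 1/2 + π^2.
Then c_2 = (a_2 − i·b_2)/2 = -1 - i·π^2/2 - i/4.

Final answer: -1 - i·π^2/2 - i/4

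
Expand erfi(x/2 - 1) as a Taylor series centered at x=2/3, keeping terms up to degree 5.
-erfi(2/3) + e^(4/9)·(x - 2/3)/√(π) - e^(4/9)·(x - 2/3)^2/(3·√(π)) + 17·e^(4/9)·(x - 2/3)^3/(108·√(π)) - 35·e^(4/9)·(x - 2/3)^4/(648·√(π)) + 739·e^(4/9)·(x - 2/3)^5/(38880·√(π))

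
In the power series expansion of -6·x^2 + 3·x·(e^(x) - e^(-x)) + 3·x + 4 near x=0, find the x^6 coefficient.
Expand to order 6: -6·x^2 + 3·x·(e^(x) - e^(-x)) + 3·x + 4 = x^6/20 + x^4 + 3·x + 4 + O(x^7).
The coefficient of x^6 is 1/20.

Final answer: 1/20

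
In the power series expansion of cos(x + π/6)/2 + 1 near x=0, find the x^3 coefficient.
Expand to order 3: cos(x + π/6)/2 + 1 = x^3/24 - √(3)·x^2/8 - x/4 + √(3)/4 + 1 + O(x^4).
The coefficient of x^3 is 1/24.

Final answer: 1/24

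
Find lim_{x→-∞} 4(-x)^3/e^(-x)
This is an ∞/∞ indeterminate form as x → -∞.
Compare growth rates of the dominant terms (exponentials ≫ polynomials ≫ logarithms), or apply L'Hôpital's rule; the quotient → 0.
Limit = 0.

Final answer: 0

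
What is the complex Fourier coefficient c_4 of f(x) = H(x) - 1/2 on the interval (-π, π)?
Compute the real Fourier coefficients first: a_4 = 0, b_4 = 0.
Then c_4 = (a_4 − i·b_4)/2 = 0.

Final answer: 0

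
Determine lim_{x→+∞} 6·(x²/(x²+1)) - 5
Evaluate the dominant behaviour as x → +∞; each term tends to a finite value or vanishes.
Limit = 1.

Final answer: 1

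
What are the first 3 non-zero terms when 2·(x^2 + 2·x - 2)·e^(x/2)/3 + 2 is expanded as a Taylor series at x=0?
7·x^2/6 + 2·x/3 + 2/3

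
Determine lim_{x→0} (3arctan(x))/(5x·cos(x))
Both numerator and denominator → 0 as x → 0; this is a 0/0 indeterminate form.
Expand each to leading order near x = 0: numerator ~ 3·x, denominator ~ 5·x.
The limit of the ratio is 3/5.

Final answer: 3/5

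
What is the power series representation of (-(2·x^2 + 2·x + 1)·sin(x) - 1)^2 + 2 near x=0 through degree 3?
23·x^3/3 + 5·x^2 + 2·x + 3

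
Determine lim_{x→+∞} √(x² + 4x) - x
This is an ∞ − ∞ indeterminate form.
Multiply and divide by the conjugate √(x²+4x) + x; the x² terms cancel, leaving (4x)/(√(x²+4x)+x) → 4/2 = 2.
Limit = 2.

Final answer: 2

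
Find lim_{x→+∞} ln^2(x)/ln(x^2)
This is an ∞/∞ indeterminate form as x → +∞.
Write ln(x^2) = 2·ln(x), reducing the quotient to ln(x)/2 → ∞.
Limit = ∞.

Final answer: ∞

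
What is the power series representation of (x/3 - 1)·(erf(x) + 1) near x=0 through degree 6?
x^6/(15·√(π)) - x^5/(5·√(π)) - 2·x^4/(9·√(π)) + 2·x^3/(3·√(π)) + 2·x^2/(3·√(π)) + x·(1/3 - 2/√(π)) - 1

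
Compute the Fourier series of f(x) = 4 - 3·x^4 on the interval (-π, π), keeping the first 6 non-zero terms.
(-144 + 24·π^2)·cos(x) + (9 - 6·π^2)·cos(2·x) + (-16/9 + 8·π^2/3)·cos(3·x) + (9/16 - 3·π^2/2)·cos(4·x) + (-144/625 + 24·π^2/25)·cos(5·x) - 3·π^4/5 + 4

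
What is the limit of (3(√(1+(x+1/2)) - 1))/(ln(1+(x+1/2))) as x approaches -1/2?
Both numerator and denominator → 0 as x → -1/2; this is a 0/0 indeterminate form.
Expand each to leading order near x = -1/2: numerator ~ 3·(x + 1/2)/2, denominator ~ (x + 1/2).
The limit of the ratio is 3/2.

Final answer: 3/2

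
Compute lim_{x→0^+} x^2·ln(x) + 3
The product is a 0·∞ indeterminate form at x → 0⁺.
Rewrite the product as ln(x) / x^(-2) and apply L'Hôpital, or use the standard hierarchy x^(-2) ≫ |ln x| as x → 0⁺.
The indeterminate product → 0, so the limit = 3.

Final answer: 3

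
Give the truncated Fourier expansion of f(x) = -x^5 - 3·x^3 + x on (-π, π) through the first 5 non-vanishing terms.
(-202 - 2·π^4 + 34·π^2)·sin(x) + (-2·π^2 + 2 + π^4)·sin(2·x) + (-2·π^4/3 - 14·π^2/27 + 82/81)·sin(3·x) + (-53/64 + 7·π^2/8 + π^4/2)·sin(4·x) + (-2·π^4/5 - 22·π^2/25 + 382/625)·sin(5·x)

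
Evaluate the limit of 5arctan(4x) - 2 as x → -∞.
Evaluate the dominant behaviour as x → -∞; each term tends to a finite value or vanishes.
Limit = -5·π/2 - 2.

Final answer: -5·π/2 - 2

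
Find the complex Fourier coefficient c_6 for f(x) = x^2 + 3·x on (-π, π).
Compute the real Fourier coefficients first: a_6 = 1/9, b_6 = -1.
Then c_6 = (a_6 − i·b_6)/2 = 1/18 + i/2.

Final answer: 1/18 + i/2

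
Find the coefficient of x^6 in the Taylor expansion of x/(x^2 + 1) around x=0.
Expand to order 6: x/(x^2 + 1) = x^5 - x^3 + x + O(x^7).
The coefficient of x^6 is 0.

Final answer: 0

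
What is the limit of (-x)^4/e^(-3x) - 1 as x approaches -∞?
The quotient is an ∞/∞ indeterminate form as x → -∞.
Compare growth rates of the dominant terms (exponentials ≫ polynomials ≫ logarithms), or apply L'Hôpital's rule; the quotient → 0.
Adding the constant: 0 - 1 = -1. Limit = -1.

Final answer: -1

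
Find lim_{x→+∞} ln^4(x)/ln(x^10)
This is an ∞/∞ indeterminate form as x → +∞.
Write ln(x^10) = 10·ln(x), reducing the quotient to ln^3(x)/10 → ∞.
Limit = ∞.

Final answer: ∞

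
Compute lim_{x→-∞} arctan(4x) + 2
Evaluate the dominant behaviour as x → -∞; each term tends to a finite value or vanishes.
Limit = 2 - π/2.

Final answer: 2 - π/2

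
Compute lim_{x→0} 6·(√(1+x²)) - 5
Direct substitution at x = 0 gives 1.

Final answer: 1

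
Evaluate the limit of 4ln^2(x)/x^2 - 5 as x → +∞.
The quotient is an ∞/∞ indeterminate form as x → +∞.
The polynomial denominator x^2 dominates the logarithmic numerator (any positive power of x ≫ ln^2(x) as x → ∞), so the quotient → 0.
Adding the constant: 0 - 5 = -5. Limit = -5.

Final answer: -5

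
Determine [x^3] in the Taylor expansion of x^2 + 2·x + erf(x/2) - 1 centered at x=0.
Expand to order 3: x^2 + 2·x + erf(x/2) - 1 = -x^3/(12·√(π)) + x^2 + x·(1/√(π) + 2) - 1 + O(x^4).
The coefficient of x^3 is -1/(12·√(π)).

Final answer: -1/(12·√(π))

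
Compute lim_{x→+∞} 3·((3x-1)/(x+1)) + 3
Evaluate the dominant behaviour as x → +∞; each term tends to a finite value or vanishes.
Limit = 12.

Final answer: 12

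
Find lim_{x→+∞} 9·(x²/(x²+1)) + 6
Evaluate the dominant behaviour as x → +∞; each term tends to a finite value or vanishes.
Limit = 15.

Final answer: 15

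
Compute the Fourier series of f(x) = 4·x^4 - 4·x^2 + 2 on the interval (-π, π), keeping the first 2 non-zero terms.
(208 - 32·π^2)·cos(x) - 4·π^2/3 + 2 + 4·π^4/5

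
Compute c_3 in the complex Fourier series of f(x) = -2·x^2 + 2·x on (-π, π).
Compute the real Fourier coefficients first: a_3 = 8/9, b_3 = 4/3.
Then c_3 = (a_3 − i·b_3)/2 = 4/9 - 2·i/3.

Final answer: 4/9 - 2·i/3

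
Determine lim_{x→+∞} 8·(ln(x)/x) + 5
Evaluate the dominant behaviour as x → +∞; each term tends to a finite value or vanishes.
Limit = 5.

Final answer: 5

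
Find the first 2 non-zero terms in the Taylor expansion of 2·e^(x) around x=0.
2·x + 2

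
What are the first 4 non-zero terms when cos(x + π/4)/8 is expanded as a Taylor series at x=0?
√(2)·x^3/96 - √(2)·x^2/32 - √(2)·x/16 + √(2)/16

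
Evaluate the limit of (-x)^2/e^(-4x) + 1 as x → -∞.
The quotient is an ∞/∞ indeterminate form as x → -∞.
Compare growth rates of the dominant terms (exponentials ≫ polynomials ≫ logarithms), or apply L'Hôpital's rule; the quotient → 0.
Adding the constant: 0 + 1 = 1. Limit = 1.

Final answer: 1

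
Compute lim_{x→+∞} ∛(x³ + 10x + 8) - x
This is an ∞ − ∞ indeterminate form.
Multiply by (A² + AB + B²)/(A² + AB + B²) where A = ∛(x³+10x + 8), B = x to use A³ − B³ = (A−B)(A²+AB+B²); the x³ terms cancel, leaving (10x + 8)/(A²+AB+B²) with denominator ~ 3x², so the limit is 0.
Limit = 0.

Final answer: 0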